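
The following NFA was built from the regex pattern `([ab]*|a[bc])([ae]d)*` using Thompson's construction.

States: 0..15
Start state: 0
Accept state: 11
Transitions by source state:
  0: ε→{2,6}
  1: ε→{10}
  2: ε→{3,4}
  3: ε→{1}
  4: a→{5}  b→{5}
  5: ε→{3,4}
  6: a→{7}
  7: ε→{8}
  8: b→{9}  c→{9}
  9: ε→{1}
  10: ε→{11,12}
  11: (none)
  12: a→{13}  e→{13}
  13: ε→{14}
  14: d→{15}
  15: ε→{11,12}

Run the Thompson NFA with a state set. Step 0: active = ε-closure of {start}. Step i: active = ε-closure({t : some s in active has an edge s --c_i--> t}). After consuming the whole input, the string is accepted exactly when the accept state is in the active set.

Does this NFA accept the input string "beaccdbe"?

Answer: REJECT

Steps:
S₀ = ε-closure({0}) = {0,1,2,3,4,6,10,11,12}
'b' @ 1: {1,3,4,5,10,11,12}  ✓accept
'e' @ 2: {13,14}
'a' @ 3: {}  — state set empty
rest 'ccdbe' ignored (set empty)
after full input: {}  (accept=11 not in)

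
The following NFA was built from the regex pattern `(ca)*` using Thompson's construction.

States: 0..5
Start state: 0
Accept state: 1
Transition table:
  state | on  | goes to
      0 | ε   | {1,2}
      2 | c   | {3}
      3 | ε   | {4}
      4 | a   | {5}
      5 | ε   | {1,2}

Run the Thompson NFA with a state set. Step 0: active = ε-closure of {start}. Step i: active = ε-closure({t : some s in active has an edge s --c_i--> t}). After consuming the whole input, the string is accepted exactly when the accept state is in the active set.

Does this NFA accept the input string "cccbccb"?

initial (ε-close {0}): {0,1,2}
'c' @ 1: {3,4}
'c' @ 2: {}  — state set empty
rest 'cbccb' ignored (set empty)
after full input: {}  (accept=1 not in)

Answer: REJECT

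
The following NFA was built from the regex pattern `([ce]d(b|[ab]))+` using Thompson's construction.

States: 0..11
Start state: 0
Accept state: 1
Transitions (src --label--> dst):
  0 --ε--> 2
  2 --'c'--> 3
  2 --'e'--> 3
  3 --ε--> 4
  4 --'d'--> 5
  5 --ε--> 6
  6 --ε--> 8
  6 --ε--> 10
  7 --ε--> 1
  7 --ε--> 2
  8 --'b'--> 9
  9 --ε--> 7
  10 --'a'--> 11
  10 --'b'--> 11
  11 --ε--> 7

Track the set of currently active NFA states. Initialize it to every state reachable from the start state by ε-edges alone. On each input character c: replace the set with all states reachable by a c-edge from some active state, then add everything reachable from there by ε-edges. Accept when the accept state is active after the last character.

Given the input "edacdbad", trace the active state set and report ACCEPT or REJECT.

S₀ = ε-closure({0}) = {0,2}
'e' @ 1: {3,4}
'd' @ 2: {5,6,8,10}
'a' @ 3: {1,2,7,11}  [accepting]
'c' @ 4: {3,4}
'd' @ 5: {5,6,8,10}
'b' @ 6: {1,2,7,9,11}  [accepting]
'a' @ 7: {}  — dead — no transitions
rest 'd' ignored (set empty)
after full input: {}  (accept=1 not in)

Answer: REJECT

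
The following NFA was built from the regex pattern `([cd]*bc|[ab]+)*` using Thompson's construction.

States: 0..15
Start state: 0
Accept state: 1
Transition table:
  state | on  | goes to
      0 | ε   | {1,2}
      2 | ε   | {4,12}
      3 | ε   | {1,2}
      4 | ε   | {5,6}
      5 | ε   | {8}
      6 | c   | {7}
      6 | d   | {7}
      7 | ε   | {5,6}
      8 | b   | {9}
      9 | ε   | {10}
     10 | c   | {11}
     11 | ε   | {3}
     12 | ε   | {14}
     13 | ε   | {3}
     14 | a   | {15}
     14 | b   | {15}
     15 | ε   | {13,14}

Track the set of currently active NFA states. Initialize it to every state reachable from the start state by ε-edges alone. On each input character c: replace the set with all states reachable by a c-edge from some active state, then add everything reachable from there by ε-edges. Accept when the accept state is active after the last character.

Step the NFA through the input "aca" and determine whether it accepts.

S₀ = ε-closure({0}) = {0,1,2,4,5,6,8,12,14}
'a' @ 1: {1,2,3,4,5,6,8,12,13,14,15}  [accepting]
'c' @ 2: {5,6,7,8}
'a' @ 3: {}  — no active states
after full input: {}  (accept=1 not in)

Answer: REJECT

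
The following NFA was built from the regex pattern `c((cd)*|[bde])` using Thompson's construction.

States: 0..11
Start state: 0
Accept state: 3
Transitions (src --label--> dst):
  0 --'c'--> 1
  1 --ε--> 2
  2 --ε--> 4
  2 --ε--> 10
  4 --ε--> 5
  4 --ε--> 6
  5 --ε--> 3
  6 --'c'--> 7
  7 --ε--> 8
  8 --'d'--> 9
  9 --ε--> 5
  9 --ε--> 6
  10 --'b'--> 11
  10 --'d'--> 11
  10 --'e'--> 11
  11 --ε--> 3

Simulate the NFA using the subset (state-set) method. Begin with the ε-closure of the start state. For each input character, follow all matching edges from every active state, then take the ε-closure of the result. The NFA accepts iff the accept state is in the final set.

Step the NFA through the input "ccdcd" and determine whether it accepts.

S₀ = ε-closure({0}) = {0}
'c' @ 1: {1,2,3,4,5,6,10}  ✓accept
'c' @ 2: {7,8}
'd' @ 3: {3,5,6,9}  ✓accept
'c' @ 4: {7,8}
'd' @ 5: {3,5,6,9}  ✓accept
after full input: {3,5,6,9}  (accept=3 in)

Answer: ACCEPT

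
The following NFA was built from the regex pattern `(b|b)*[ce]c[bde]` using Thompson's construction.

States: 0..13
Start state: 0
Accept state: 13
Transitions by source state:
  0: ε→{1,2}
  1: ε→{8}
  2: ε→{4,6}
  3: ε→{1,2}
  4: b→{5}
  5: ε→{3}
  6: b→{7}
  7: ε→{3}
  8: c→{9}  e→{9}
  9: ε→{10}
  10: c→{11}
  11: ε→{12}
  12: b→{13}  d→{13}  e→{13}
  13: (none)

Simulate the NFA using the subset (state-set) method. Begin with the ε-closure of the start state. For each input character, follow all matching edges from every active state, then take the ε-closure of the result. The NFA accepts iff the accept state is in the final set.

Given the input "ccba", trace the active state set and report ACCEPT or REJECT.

Answer: REJECT

Trace:
start: ε-closure({0}) = {0,1,2,4,6,8}
'c' @ 1: {9,10}
'c' @ 2: {11,12}
'b' @ 3: {13}  [accepting]
'a' @ 4: {}  — state set empty
end set {} — state 13 not in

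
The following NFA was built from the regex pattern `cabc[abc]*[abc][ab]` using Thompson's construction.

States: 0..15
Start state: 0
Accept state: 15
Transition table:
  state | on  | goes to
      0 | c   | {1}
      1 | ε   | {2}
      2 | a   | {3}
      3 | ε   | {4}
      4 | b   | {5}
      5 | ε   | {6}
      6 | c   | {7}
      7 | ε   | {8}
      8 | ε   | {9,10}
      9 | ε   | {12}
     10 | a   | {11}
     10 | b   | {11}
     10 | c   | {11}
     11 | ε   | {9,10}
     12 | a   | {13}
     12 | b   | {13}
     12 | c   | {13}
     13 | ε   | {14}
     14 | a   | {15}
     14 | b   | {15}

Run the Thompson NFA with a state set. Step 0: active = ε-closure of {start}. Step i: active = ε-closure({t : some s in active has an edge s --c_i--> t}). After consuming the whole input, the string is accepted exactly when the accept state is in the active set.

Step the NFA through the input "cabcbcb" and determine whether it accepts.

initial (ε-close {0}): {0}
'c' @ 1: {1,2}
'a' @ 2: {3,4}
'b' @ 3: {5,6}
'c' @ 4: {7,8,9,10,12}
'b' @ 5: {9,10,11,12,13,14}
'c' @ 6: {9,10,11,12,13,14}
'b' @ 7: {9,10,11,12,13,14,15}  (accept∈set)
final: {9,10,11,12,13,14,15}; accept 15 in set

Answer: ACCEPT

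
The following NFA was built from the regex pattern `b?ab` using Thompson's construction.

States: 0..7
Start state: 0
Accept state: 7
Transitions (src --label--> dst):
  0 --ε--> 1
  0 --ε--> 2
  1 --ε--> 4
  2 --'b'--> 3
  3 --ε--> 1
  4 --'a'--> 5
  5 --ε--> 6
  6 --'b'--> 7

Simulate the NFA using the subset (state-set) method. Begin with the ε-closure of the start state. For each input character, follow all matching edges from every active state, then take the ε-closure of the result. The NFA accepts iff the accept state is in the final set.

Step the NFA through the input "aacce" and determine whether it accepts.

Answer: REJECT

Trace:
start: ε-closure({0}) = {0,1,2,4}
'a' @ 1: {5,6}
'a' @ 2: {}  — dead — no transitions
rest 'cce' ignored (set empty)
end set {} — state 7 not in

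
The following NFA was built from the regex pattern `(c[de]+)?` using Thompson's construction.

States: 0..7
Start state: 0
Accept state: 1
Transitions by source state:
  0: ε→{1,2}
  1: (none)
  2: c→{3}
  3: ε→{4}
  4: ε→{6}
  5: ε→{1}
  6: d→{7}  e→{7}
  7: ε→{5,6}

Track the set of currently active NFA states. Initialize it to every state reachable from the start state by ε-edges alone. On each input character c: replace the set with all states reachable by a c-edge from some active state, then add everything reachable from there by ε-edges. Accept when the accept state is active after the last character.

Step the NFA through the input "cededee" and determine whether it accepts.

start: ε-closure({0}) = {0,1,2}
'c' @ 1: {3,4,6}
'e' @ 2: {1,5,6,7}  ✓accept
'd' @ 3: {1,5,6,7}  ✓accept
'e' @ 4: {1,5,6,7}  ✓accept
'd' @ 5: {1,5,6,7}  ✓accept
'e' @ 6: {1,5,6,7}  ✓accept
'e' @ 7: {1,5,6,7}  ✓accept
end set {1,5,6,7} — state 1 in

Answer: ACCEPT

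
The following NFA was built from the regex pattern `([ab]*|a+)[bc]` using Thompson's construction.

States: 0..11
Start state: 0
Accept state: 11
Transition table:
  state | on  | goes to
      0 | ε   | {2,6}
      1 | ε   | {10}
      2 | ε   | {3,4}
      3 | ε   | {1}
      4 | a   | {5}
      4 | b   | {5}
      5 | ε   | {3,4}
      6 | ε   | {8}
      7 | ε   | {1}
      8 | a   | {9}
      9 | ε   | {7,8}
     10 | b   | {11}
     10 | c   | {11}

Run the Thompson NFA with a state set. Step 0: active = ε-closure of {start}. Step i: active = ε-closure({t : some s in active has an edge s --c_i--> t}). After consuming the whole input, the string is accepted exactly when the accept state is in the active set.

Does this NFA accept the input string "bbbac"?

start: ε-closure({0}) = {0,1,2,3,4,6,8,10}
'b' @ 1: {1,3,4,5,10,11}  ✓accept
'b' @ 2: {1,3,4,5,10,11}  ✓accept
'b' @ 3: {1,3,4,5,10,11}  ✓accept
'a' @ 4: {1,3,4,5,10}
'c' @ 5: {11}  ✓accept
end set {11} — state 11 in

Answer: ACCEPT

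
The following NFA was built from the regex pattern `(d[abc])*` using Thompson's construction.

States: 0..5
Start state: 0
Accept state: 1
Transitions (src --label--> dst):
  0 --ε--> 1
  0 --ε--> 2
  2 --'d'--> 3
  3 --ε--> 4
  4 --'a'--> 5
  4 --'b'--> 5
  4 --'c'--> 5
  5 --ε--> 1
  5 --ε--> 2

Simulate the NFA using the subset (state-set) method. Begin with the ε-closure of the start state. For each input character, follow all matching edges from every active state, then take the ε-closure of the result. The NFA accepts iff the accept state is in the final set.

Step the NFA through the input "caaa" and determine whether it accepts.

start: ε-closure({0}) = {0,1,2}
'c' @ 1: {}  — dead — no transitions
rest 'aaa' ignored (set empty)
final: {}; accept 1 not in set

Answer: REJECT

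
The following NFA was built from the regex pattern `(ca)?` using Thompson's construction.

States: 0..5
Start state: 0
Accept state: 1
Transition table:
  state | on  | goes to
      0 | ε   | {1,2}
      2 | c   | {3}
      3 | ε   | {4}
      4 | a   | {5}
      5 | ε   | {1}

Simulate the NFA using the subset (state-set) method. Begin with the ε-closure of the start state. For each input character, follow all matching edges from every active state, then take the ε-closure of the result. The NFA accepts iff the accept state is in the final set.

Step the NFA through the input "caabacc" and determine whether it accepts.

Answer: REJECT

Trace:
initial (ε-close {0}): {0,1,2}
'c' @ 1: {3,4}
'a' @ 2: {1,5}  [accepting]
'a' @ 3: {}  — dead — no transitions
rest 'bacc' ignored (set empty)
end set {} — state 1 not in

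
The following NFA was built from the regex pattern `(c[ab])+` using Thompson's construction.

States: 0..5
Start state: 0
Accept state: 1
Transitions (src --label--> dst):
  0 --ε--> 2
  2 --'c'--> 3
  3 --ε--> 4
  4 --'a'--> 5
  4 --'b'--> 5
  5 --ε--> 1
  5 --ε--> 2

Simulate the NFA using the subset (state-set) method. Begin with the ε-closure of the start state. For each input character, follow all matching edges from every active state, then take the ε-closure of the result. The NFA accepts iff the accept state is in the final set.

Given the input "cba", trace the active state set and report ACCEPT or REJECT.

start: ε-closure({0}) = {0,2}
'c' @ 1: {3,4}
'b' @ 2: {1,2,5}  (accept∈set)
'a' @ 3: {}  — state set empty
end set {} — state 1 not in

Answer: REJECT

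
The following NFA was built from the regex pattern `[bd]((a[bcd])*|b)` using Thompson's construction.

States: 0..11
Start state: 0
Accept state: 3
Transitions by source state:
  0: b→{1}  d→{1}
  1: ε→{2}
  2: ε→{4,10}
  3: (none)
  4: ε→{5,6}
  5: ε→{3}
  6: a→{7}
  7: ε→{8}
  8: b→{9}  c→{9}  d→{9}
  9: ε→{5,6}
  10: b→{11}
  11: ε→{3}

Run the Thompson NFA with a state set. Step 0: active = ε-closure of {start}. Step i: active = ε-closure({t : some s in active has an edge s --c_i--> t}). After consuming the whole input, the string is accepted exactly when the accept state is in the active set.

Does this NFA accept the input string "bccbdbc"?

S₀ = ε-closure({0}) = {0}
'b' @ 1: {1,2,3,4,5,6,10}  [accepting]
'c' @ 2: {}  — state set empty
rest 'cbdbc' ignored (set empty)
after full input: {}  (accept=3 not in)

Answer: REJECT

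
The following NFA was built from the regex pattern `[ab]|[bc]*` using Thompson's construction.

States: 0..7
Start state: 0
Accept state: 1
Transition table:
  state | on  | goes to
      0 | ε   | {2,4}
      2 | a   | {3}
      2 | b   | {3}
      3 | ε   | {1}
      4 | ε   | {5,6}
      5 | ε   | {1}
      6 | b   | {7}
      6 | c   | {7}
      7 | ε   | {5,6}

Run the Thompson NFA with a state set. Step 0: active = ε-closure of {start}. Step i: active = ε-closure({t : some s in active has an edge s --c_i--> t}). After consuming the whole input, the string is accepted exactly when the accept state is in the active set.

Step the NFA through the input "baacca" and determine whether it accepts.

Answer: REJECT

Steps:
S₀ = ε-closure({0}) = {0,1,2,4,5,6}
'b' @ 1: {1,3,5,6,7}  ✓accept
'a' @ 2: {}  — dead — no transitions
rest 'acca' ignored (set empty)
after full input: {}  (accept=1 not in)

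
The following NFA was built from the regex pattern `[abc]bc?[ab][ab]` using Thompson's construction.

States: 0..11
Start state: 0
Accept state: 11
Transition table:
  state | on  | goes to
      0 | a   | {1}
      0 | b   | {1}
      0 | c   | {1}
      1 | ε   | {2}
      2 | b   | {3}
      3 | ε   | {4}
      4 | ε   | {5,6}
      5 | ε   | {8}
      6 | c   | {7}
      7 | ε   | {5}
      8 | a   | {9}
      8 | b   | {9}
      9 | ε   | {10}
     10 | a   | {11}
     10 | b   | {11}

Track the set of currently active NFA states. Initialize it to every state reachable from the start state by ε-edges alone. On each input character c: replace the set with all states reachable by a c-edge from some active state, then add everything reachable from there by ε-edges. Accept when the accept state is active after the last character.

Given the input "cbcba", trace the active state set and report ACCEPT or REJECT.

Answer: ACCEPT

Steps:
S₀ = ε-closure({0}) = {0}
'c' @ 1: {1,2}
'b' @ 2: {3,4,5,6,8}
'c' @ 3: {5,7,8}
'b' @ 4: {9,10}
'a' @ 5: {11}  [accepting]
after full input: {11}  (accept=11 in)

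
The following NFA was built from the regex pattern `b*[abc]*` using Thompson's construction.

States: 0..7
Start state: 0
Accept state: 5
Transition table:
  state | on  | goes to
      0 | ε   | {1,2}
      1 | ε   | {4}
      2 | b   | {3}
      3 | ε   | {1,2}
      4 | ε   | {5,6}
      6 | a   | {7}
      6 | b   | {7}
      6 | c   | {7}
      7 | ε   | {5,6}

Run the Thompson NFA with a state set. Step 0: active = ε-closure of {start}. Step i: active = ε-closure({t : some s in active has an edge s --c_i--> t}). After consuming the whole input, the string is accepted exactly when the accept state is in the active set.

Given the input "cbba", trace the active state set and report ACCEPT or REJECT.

start: ε-closure({0}) = {0,1,2,4,5,6}
'c' @ 1: {5,6,7}  (accept∈set)
'b' @ 2: {5,6,7}  (accept∈set)
'b' @ 3: {5,6,7}  (accept∈set)
'a' @ 4: {5,6,7}  (accept∈set)
final: {5,6,7}; accept 5 in set

Answer: ACCEPT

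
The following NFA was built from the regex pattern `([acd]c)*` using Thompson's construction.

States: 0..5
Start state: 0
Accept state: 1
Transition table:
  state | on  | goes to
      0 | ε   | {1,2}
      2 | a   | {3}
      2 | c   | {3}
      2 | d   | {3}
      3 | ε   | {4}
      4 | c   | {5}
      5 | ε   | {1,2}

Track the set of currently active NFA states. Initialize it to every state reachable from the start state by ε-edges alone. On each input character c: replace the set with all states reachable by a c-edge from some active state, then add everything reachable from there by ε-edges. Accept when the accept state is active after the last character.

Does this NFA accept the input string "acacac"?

Answer: ACCEPT

Steps:
start: ε-closure({0}) = {0,1,2}
'a' @ 1: {3,4}
'c' @ 2: {1,2,5}  (accept∈set)
'a' @ 3: {3,4}
'c' @ 4: {1,2,5}  (accept∈set)
'a' @ 5: {3,4}
'c' @ 6: {1,2,5}  (accept∈set)
after full input: {1,2,5}  (accept=1 in)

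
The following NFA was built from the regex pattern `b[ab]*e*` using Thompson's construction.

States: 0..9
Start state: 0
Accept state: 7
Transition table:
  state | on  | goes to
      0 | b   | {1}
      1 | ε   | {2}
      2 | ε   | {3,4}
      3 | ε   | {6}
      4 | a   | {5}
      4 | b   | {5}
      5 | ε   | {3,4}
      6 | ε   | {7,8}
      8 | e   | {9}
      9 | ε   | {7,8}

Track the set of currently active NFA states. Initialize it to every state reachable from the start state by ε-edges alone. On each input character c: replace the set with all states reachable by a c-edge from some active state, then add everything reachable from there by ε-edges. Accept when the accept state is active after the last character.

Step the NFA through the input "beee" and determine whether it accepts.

S₀ = ε-closure({0}) = {0}
'b' @ 1: {1,2,3,4,6,7,8}  ✓accept
'e' @ 2: {7,8,9}  ✓accept
'e' @ 3: {7,8,9}  ✓accept
'e' @ 4: {7,8,9}  ✓accept
end set {7,8,9} — state 7 in

Answer: ACCEPT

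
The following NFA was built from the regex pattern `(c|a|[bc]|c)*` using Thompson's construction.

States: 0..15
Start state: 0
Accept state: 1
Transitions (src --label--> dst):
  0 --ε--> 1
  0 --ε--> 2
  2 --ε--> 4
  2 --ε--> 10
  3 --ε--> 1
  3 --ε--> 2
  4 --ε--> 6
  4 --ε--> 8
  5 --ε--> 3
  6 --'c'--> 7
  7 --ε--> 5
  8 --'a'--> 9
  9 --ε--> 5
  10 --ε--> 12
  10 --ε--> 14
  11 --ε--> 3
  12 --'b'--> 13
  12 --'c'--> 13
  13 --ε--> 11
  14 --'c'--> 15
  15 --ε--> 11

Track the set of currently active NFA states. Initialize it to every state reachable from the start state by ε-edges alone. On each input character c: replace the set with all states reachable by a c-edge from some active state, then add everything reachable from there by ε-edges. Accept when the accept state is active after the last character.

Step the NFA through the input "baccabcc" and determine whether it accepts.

Answer: ACCEPT

Steps:
initial (ε-close {0}): {0,1,2,4,6,8,10,12,14}
'b' @ 1: {1,2,3,4,6,8,10,11,12,13,14}  [accepting]
'a' @ 2: {1,2,3,4,5,6,8,9,10,12,14}  [accepting]
'c' @ 3: {1,2,3,4,5,6,7,8,10,11,12,13,14,15}  [accepting]
'c' @ 4: {1,2,3,4,5,6,7,8,10,11,12,13,14,15}  [accepting]
'a' @ 5: {1,2,3,4,5,6,8,9,10,12,14}  [accepting]
'b' @ 6: {1,2,3,4,6,8,10,11,12,13,14}  [accepting]
'c' @ 7: {1,2,3,4,5,6,7,8,10,11,12,13,14,15}  [accepting]
'c' @ 8: {1,2,3,4,5,6,7,8,10,11,12,13,14,15}  [accepting]
final: {1,2,3,4,5,6,7,8,10,11,12,13,14,15}; accept 1 in set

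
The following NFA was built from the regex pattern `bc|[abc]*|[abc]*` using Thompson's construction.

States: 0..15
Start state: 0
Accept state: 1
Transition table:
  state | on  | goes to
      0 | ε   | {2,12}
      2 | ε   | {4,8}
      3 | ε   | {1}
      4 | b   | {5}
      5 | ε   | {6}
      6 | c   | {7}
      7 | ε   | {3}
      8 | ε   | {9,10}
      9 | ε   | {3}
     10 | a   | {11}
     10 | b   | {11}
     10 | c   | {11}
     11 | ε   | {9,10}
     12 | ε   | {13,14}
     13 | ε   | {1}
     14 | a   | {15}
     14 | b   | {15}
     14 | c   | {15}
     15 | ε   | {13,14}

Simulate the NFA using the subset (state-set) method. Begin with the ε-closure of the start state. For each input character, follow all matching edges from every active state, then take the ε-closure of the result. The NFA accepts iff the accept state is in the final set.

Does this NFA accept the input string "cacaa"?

initial (ε-close {0}): {0,1,2,3,4,8,9,10,12,13,14}
'c' @ 1: {1,3,9,10,11,13,14,15}  (accept∈set)
'a' @ 2: {1,3,9,10,11,13,14,15}  (accept∈set)
'c' @ 3: {1,3,9,10,11,13,14,15}  (accept∈set)
'a' @ 4: {1,3,9,10,11,13,14,15}  (accept∈set)
'a' @ 5: {1,3,9,10,11,13,14,15}  (accept∈set)
after full input: {1,3,9,10,11,13,14,15}  (accept=1 in)

Answer: ACCEPT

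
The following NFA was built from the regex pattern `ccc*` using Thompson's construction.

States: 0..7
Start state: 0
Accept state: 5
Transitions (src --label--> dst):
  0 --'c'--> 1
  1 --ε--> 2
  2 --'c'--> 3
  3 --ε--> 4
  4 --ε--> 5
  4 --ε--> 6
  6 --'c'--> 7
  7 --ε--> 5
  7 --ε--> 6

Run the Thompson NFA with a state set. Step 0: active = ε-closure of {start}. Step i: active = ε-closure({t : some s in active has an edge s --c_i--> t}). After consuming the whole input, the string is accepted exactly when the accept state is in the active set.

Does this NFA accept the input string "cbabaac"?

S₀ = ε-closure({0}) = {0}
'c' @ 1: {1,2}
'b' @ 2: {}  — dead — no transitions
rest 'abaac' ignored (set empty)
final: {}; accept 5 not in set

Answer: REJECT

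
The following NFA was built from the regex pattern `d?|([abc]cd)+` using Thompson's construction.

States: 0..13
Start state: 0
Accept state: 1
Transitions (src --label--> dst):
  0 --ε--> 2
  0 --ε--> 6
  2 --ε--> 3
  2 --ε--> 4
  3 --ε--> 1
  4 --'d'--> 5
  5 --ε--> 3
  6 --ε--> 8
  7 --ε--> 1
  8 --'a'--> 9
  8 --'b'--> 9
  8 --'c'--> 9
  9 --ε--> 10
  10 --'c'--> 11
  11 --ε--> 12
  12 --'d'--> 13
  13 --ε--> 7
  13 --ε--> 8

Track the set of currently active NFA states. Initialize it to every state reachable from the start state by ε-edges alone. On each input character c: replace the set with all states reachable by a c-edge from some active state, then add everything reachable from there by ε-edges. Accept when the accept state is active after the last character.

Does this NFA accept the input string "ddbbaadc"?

Answer: REJECT

Trace:
S₀ = ε-closure({0}) = {0,1,2,3,4,6,8}
'd' @ 1: {1,3,5}  (accept∈set)
'd' @ 2: {}  — dead — no transitions
rest 'bbaadc' ignored (set empty)
final: {}; accept 1 not in set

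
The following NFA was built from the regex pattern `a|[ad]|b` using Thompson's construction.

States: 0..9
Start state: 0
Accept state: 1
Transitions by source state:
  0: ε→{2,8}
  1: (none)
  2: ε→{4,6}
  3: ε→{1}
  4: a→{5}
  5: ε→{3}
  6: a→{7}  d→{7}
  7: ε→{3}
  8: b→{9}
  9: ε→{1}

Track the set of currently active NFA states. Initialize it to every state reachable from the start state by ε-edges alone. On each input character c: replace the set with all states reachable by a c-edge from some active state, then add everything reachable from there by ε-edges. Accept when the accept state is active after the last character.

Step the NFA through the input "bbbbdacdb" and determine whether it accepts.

Answer: REJECT

Derivation:
initial (ε-close {0}): {0,2,4,6,8}
'b' @ 1: {1,9}  (accept∈set)
'b' @ 2: {}  — dead — no transitions
rest 'bbdacdb' ignored (set empty)
after full input: {}  (accept=1 not in)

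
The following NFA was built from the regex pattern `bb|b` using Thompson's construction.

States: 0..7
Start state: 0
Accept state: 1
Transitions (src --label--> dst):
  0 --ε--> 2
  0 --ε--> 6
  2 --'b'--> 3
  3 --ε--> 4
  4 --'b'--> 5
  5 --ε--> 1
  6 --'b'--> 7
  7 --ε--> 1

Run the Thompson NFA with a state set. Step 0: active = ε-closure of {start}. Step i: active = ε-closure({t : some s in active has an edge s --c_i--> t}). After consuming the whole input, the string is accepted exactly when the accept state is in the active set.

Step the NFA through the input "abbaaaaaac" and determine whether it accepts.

S₀ = ε-closure({0}) = {0,2,6}
'a' @ 1: {}  — state set empty
rest 'bbaaaaaac' ignored (set empty)
after full input: {}  (accept=1 not in)

Answer: REJECT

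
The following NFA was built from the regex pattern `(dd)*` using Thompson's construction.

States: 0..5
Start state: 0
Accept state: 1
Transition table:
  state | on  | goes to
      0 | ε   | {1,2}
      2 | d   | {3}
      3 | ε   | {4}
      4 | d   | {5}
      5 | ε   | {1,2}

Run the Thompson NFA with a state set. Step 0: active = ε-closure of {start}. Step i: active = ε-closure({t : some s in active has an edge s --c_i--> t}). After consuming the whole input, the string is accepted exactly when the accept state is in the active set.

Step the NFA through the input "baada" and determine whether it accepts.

S₀ = ε-closure({0}) = {0,1,2}
'b' @ 1: {}  — no active states
rest 'aada' ignored (set empty)
after full input: {}  (accept=1 not in)

Answer: REJECT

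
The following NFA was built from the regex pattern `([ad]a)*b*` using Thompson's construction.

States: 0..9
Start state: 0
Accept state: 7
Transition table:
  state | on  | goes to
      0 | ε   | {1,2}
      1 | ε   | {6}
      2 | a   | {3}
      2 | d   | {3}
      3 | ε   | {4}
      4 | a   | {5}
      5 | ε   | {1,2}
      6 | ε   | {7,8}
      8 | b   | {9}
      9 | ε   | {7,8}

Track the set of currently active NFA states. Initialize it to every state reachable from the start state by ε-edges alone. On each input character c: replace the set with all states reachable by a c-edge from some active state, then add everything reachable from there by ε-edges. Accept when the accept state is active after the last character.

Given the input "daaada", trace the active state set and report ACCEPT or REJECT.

initial (ε-close {0}): {0,1,2,6,7,8}
'd' @ 1: {3,4}
'a' @ 2: {1,2,5,6,7,8}  [accepting]
'a' @ 3: {3,4}
'a' @ 4: {1,2,5,6,7,8}  [accepting]
'd' @ 5: {3,4}
'a' @ 6: {1,2,5,6,7,8}  [accepting]
after full input: {1,2,5,6,7,8}  (accept=7 in)

Answer: ACCEPT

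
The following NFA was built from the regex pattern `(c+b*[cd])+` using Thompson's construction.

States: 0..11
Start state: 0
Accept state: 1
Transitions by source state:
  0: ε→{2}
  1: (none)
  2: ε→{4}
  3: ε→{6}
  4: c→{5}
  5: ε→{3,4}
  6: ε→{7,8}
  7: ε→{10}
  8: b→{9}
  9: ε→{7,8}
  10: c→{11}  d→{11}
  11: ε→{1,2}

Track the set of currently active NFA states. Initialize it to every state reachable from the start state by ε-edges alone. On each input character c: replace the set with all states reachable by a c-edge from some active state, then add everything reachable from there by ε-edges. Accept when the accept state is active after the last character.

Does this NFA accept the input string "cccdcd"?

start: ε-closure({0}) = {0,2,4}
'c' @ 1: {3,4,5,6,7,8,10}
'c' @ 2: {1,2,3,4,5,6,7,8,10,11}  [accepting]
'c' @ 3: {1,2,3,4,5,6,7,8,10,11}  [accepting]
'd' @ 4: {1,2,4,11}  [accepting]
'c' @ 5: {3,4,5,6,7,8,10}
'd' @ 6: {1,2,4,11}  [accepting]
end set {1,2,4,11} — state 1 in

Answer: ACCEPT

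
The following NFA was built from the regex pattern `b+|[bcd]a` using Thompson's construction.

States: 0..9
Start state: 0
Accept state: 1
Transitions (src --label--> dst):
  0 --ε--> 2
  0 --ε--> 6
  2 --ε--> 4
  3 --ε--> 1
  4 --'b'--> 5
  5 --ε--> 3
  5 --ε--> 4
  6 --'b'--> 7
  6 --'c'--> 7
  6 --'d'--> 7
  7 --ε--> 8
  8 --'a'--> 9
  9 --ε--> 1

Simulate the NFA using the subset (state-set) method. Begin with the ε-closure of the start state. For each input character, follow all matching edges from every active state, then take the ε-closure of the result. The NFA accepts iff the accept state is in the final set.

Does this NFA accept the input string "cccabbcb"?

S₀ = ε-closure({0}) = {0,2,4,6}
'c' @ 1: {7,8}
'c' @ 2: {}  — state set empty
rest 'cabbcb' ignored (set empty)
final: {}; accept 1 not in set

Answer: REJECT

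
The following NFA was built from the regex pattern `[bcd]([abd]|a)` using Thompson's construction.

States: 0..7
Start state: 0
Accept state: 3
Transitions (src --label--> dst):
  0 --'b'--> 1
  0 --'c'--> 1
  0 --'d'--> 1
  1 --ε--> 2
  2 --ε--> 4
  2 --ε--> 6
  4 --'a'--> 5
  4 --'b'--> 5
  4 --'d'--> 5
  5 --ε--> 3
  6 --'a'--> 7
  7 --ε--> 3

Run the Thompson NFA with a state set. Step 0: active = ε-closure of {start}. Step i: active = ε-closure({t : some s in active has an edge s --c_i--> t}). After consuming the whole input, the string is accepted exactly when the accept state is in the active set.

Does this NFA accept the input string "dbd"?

initial (ε-close {0}): {0}
'd' @ 1: {1,2,4,6}
'b' @ 2: {3,5}  (accept∈set)
'd' @ 3: {}  — dead — no transitions
after full input: {}  (accept=3 not in)

Answer: REJECT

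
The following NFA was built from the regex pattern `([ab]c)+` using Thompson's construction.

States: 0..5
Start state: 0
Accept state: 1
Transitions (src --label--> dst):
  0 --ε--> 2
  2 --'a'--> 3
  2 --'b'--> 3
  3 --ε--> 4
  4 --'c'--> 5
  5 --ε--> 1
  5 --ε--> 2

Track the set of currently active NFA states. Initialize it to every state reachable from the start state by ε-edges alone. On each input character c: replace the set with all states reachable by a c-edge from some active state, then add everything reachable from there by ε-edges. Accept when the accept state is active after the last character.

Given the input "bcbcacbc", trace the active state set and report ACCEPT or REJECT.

start: ε-closure({0}) = {0,2}
'b' @ 1: {3,4}
'c' @ 2: {1,2,5}  [accepting]
'b' @ 3: {3,4}
'c' @ 4: {1,2,5}  [accepting]
'a' @ 5: {3,4}
'c' @ 6: {1,2,5}  [accepting]
'b' @ 7: {3,4}
'c' @ 8: {1,2,5}  [accepting]
after full input: {1,2,5}  (accept=1 in)

Answer: ACCEPT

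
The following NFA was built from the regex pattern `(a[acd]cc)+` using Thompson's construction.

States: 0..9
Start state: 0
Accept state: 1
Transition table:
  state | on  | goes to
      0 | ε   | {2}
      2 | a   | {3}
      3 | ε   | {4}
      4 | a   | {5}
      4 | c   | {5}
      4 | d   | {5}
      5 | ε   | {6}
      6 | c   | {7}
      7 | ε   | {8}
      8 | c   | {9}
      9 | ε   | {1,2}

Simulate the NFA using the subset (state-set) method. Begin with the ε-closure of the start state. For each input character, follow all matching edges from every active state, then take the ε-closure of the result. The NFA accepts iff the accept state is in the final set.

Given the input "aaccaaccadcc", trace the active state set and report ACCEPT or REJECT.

Answer: ACCEPT

Trace:
S₀ = ε-closure({0}) = {0,2}
'a' @ 1: {3,4}
'a' @ 2: {5,6}
'c' @ 3: {7,8}
'c' @ 4: {1,2,9}  ✓accept
'a' @ 5: {3,4}
'a' @ 6: {5,6}
'c' @ 7: {7,8}
'c' @ 8: {1,2,9}  ✓accept
'a' @ 9: {3,4}
'd' @ 10: {5,6}
'c' @ 11: {7,8}
'c' @ 12: {1,2,9}  ✓accept
after full input: {1,2,9}  (accept=1 in)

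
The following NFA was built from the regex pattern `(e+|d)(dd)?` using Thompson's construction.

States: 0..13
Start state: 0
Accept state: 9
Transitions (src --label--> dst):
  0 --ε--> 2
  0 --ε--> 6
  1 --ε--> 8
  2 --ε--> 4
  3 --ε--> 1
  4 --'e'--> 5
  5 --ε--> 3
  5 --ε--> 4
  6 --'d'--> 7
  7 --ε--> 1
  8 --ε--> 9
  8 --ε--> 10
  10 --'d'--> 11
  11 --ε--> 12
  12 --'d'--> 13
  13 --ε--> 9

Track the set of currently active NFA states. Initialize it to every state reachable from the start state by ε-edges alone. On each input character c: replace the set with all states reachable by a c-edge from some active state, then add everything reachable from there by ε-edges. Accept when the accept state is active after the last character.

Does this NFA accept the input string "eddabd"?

Answer: REJECT

Derivation:
S₀ = ε-closure({0}) = {0,2,4,6}
'e' @ 1: {1,3,4,5,8,9,10}  [accepting]
'd' @ 2: {11,12}
'd' @ 3: {9,13}  [accepting]
'a' @ 4: {}  — state set empty
rest 'bd' ignored (set empty)
after full input: {}  (accept=9 not in)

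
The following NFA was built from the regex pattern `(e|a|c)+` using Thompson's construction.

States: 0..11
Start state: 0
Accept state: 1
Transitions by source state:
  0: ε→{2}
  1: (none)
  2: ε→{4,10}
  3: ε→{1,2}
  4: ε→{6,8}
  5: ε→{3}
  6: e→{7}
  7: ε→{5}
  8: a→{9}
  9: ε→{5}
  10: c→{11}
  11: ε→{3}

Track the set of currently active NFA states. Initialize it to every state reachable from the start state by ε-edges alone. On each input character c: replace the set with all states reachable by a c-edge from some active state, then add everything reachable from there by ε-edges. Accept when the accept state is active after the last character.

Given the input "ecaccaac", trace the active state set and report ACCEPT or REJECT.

S₀ = ε-closure({0}) = {0,2,4,6,8,10}
'e' @ 1: {1,2,3,4,5,6,7,8,10}  (accept∈set)
'c' @ 2: {1,2,3,4,6,8,10,11}  (accept∈set)
'a' @ 3: {1,2,3,4,5,6,8,9,10}  (accept∈set)
'c' @ 4: {1,2,3,4,6,8,10,11}  (accept∈set)
'c' @ 5: {1,2,3,4,6,8,10,11}  (accept∈set)
'a' @ 6: {1,2,3,4,5,6,8,9,10}  (accept∈set)
'a' @ 7: {1,2,3,4,5,6,8,9,10}  (accept∈set)
'c' @ 8: {1,2,3,4,6,8,10,11}  (accept∈set)
end set {1,2,3,4,6,8,10,11} — state 1 in

Answer: ACCEPT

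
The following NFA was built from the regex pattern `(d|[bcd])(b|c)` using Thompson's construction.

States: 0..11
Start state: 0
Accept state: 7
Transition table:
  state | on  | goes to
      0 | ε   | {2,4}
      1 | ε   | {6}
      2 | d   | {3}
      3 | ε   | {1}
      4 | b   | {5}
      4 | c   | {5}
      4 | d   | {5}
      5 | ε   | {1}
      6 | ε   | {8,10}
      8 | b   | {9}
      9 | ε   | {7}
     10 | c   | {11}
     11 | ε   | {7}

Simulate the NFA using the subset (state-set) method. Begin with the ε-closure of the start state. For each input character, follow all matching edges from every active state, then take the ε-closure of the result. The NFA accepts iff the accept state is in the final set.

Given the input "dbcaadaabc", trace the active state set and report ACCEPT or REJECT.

Answer: REJECT

Steps:
start: ε-closure({0}) = {0,2,4}
'd' @ 1: {1,3,5,6,8,10}
'b' @ 2: {7,9}  ✓accept
'c' @ 3: {}  — state set empty
rest 'aadaabc' ignored (set empty)
end set {} — state 7 not in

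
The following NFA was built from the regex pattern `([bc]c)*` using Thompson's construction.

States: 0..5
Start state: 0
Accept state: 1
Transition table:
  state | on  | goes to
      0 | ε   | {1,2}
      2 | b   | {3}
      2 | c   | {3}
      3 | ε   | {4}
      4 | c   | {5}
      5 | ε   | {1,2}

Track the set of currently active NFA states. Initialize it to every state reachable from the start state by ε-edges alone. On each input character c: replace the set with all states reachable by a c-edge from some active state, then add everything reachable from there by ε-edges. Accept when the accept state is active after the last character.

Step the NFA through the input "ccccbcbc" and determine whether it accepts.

S₀ = ε-closure({0}) = {0,1,2}
'c' @ 1: {3,4}
'c' @ 2: {1,2,5}  [accepting]
'c' @ 3: {3,4}
'c' @ 4: {1,2,5}  [accepting]
'b' @ 5: {3,4}
'c' @ 6: {1,2,5}  [accepting]
'b' @ 7: {3,4}
'c' @ 8: {1,2,5}  [accepting]
after full input: {1,2,5}  (accept=1 in)

Answer: ACCEPT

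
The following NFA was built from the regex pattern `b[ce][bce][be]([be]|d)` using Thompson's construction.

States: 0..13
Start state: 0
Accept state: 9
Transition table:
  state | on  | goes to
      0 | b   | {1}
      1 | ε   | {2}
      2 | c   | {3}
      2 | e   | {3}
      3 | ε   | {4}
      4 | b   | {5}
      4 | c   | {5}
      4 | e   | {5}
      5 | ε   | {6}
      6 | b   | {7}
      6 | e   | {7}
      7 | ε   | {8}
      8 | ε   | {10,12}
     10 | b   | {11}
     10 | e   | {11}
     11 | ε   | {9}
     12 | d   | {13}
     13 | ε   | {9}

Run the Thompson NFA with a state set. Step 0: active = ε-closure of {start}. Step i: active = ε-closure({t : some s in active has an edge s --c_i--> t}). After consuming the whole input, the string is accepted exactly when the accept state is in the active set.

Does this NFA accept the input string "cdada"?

Answer: REJECT

Trace:
initial (ε-close {0}): {0}
'c' @ 1: {}  — no active states
rest 'dada' ignored (set empty)
after full input: {}  (accept=9 not in)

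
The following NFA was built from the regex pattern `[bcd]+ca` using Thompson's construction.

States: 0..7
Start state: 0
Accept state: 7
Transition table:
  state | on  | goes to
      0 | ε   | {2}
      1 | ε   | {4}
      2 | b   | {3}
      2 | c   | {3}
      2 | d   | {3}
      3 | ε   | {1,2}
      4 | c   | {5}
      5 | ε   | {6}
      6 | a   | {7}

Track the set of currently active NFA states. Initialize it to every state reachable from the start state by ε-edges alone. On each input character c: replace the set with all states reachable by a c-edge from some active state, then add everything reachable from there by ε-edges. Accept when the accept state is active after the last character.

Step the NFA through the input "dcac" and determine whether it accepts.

Answer: REJECT

Trace:
start: ε-closure({0}) = {0,2}
'd' @ 1: {1,2,3,4}
'c' @ 2: {1,2,3,4,5,6}
'a' @ 3: {7}  ✓accept
'c' @ 4: {}  — no active states
after full input: {}  (accept=7 not in)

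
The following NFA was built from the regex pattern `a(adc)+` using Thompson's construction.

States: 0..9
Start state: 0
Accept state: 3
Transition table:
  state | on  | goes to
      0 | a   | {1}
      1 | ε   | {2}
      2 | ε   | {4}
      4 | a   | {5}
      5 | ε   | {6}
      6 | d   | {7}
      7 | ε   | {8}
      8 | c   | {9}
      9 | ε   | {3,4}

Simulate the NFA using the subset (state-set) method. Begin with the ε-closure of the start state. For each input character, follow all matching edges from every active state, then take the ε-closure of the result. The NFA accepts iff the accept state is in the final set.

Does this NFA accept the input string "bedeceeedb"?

Answer: REJECT

Steps:
initial (ε-close {0}): {0}
'b' @ 1: {}  — no active states
rest 'edeceeedb' ignored (set empty)
end set {} — state 3 not in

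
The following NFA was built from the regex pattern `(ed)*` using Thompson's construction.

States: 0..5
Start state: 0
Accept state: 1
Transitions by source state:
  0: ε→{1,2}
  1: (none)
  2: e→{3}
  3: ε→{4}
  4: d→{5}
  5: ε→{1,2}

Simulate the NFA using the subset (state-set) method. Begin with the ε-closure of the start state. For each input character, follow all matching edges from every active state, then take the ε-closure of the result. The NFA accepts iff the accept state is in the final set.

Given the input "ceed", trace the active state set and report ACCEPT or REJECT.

Answer: REJECT

Steps:
initial (ε-close {0}): {0,1,2}
'c' @ 1: {}  — dead — no transitions
rest 'eed' ignored (set empty)
final: {}; accept 1 not in set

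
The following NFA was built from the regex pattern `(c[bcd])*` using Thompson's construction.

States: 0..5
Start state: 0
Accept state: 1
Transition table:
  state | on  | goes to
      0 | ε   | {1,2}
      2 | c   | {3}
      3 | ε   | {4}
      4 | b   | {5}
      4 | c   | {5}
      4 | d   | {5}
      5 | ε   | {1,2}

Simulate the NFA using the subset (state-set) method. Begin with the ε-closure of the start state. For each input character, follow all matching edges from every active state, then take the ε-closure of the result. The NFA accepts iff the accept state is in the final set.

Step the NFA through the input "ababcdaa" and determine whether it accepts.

S₀ = ε-closure({0}) = {0,1,2}
'a' @ 1: {}  — state set empty
rest 'babcdaa' ignored (set empty)
end set {} — state 1 not in

Answer: REJECT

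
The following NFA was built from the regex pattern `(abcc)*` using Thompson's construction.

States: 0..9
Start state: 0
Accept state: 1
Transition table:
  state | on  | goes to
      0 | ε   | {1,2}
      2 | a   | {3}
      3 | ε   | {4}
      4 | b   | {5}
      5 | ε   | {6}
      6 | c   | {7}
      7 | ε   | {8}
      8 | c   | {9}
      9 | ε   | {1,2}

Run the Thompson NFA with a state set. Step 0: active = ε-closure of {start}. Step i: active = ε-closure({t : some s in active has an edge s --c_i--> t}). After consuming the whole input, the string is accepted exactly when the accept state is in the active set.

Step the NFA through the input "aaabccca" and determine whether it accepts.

Answer: REJECT

Steps:
initial (ε-close {0}): {0,1,2}
'a' @ 1: {3,4}
'a' @ 2: {}  — no active states
rest 'abccca' ignored (set empty)
end set {} — state 1 not in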